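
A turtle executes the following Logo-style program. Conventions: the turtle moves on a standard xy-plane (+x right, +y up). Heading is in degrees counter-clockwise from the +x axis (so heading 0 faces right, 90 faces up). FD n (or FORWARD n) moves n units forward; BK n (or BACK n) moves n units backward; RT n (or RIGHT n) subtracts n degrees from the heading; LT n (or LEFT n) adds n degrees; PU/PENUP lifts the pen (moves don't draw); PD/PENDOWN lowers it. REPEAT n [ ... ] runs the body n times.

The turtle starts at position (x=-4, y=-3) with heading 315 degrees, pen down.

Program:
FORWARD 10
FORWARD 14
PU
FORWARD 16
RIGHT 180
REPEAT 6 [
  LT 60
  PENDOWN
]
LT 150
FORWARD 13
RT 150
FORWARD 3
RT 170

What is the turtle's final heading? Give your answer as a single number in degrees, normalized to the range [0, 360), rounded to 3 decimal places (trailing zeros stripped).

Executing turtle program step by step:
Start: pos=(-4,-3), heading=315, pen down
FD 10: (-4,-3) -> (3.071,-10.071) [heading=315, draw]
FD 14: (3.071,-10.071) -> (12.971,-19.971) [heading=315, draw]
PU: pen up
FD 16: (12.971,-19.971) -> (24.284,-31.284) [heading=315, move]
RT 180: heading 315 -> 135
REPEAT 6 [
  -- iteration 1/6 --
  LT 60: heading 135 -> 195
  PD: pen down
  -- iteration 2/6 --
  LT 60: heading 195 -> 255
  PD: pen down
  -- iteration 3/6 --
  LT 60: heading 255 -> 315
  PD: pen down
  -- iteration 4/6 --
  LT 60: heading 315 -> 15
  PD: pen down
  -- iteration 5/6 --
  LT 60: heading 15 -> 75
  PD: pen down
  -- iteration 6/6 --
  LT 60: heading 75 -> 135
  PD: pen down
]
LT 150: heading 135 -> 285
FD 13: (24.284,-31.284) -> (27.649,-43.841) [heading=285, draw]
RT 150: heading 285 -> 135
FD 3: (27.649,-43.841) -> (25.528,-41.72) [heading=135, draw]
RT 170: heading 135 -> 325
Final: pos=(25.528,-41.72), heading=325, 4 segment(s) drawn

Answer: 325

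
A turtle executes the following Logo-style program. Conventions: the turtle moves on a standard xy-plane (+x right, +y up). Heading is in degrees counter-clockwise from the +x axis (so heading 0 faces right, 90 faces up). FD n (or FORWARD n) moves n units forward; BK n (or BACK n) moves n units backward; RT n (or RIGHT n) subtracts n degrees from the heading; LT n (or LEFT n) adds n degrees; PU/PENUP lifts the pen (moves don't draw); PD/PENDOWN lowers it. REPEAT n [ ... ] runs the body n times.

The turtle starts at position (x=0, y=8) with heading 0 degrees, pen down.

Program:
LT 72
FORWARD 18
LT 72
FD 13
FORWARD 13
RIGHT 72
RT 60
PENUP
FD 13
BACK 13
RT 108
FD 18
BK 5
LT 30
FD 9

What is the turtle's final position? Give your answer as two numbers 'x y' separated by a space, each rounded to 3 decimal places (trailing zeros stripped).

Executing turtle program step by step:
Start: pos=(0,8), heading=0, pen down
LT 72: heading 0 -> 72
FD 18: (0,8) -> (5.562,25.119) [heading=72, draw]
LT 72: heading 72 -> 144
FD 13: (5.562,25.119) -> (-4.955,32.76) [heading=144, draw]
FD 13: (-4.955,32.76) -> (-15.472,40.401) [heading=144, draw]
RT 72: heading 144 -> 72
RT 60: heading 72 -> 12
PU: pen up
FD 13: (-15.472,40.401) -> (-2.756,43.104) [heading=12, move]
BK 13: (-2.756,43.104) -> (-15.472,40.401) [heading=12, move]
RT 108: heading 12 -> 264
FD 18: (-15.472,40.401) -> (-17.354,22.5) [heading=264, move]
BK 5: (-17.354,22.5) -> (-16.831,27.473) [heading=264, move]
LT 30: heading 264 -> 294
FD 9: (-16.831,27.473) -> (-13.17,19.251) [heading=294, move]
Final: pos=(-13.17,19.251), heading=294, 3 segment(s) drawn

Answer: -13.17 19.251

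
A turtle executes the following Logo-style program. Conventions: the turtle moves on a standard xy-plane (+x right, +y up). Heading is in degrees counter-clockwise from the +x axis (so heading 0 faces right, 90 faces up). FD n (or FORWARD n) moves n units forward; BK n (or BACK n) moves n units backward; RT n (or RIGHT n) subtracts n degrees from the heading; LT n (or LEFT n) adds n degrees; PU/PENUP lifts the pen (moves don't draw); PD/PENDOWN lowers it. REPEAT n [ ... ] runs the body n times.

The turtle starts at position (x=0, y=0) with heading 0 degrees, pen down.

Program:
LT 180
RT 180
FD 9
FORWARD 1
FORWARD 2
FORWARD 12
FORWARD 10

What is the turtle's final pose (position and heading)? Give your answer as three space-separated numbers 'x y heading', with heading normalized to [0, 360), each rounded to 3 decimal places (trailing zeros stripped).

Executing turtle program step by step:
Start: pos=(0,0), heading=0, pen down
LT 180: heading 0 -> 180
RT 180: heading 180 -> 0
FD 9: (0,0) -> (9,0) [heading=0, draw]
FD 1: (9,0) -> (10,0) [heading=0, draw]
FD 2: (10,0) -> (12,0) [heading=0, draw]
FD 12: (12,0) -> (24,0) [heading=0, draw]
FD 10: (24,0) -> (34,0) [heading=0, draw]
Final: pos=(34,0), heading=0, 5 segment(s) drawn

Answer: 34 0 0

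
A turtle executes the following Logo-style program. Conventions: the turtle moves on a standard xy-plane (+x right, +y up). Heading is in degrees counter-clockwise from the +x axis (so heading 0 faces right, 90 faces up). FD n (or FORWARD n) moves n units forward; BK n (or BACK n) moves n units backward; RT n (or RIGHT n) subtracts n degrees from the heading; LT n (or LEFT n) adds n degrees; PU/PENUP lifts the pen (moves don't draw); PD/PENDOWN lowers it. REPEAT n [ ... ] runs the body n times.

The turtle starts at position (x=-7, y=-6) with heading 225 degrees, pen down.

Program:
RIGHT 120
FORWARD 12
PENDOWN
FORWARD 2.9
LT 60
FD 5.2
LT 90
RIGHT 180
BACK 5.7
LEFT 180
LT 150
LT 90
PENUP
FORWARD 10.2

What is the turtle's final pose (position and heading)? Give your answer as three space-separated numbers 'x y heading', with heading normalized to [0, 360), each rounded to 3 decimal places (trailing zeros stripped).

Answer: -24.567 11.445 135

Derivation:
Executing turtle program step by step:
Start: pos=(-7,-6), heading=225, pen down
RT 120: heading 225 -> 105
FD 12: (-7,-6) -> (-10.106,5.591) [heading=105, draw]
PD: pen down
FD 2.9: (-10.106,5.591) -> (-10.856,8.392) [heading=105, draw]
LT 60: heading 105 -> 165
FD 5.2: (-10.856,8.392) -> (-15.879,9.738) [heading=165, draw]
LT 90: heading 165 -> 255
RT 180: heading 255 -> 75
BK 5.7: (-15.879,9.738) -> (-17.354,4.232) [heading=75, draw]
LT 180: heading 75 -> 255
LT 150: heading 255 -> 45
LT 90: heading 45 -> 135
PU: pen up
FD 10.2: (-17.354,4.232) -> (-24.567,11.445) [heading=135, move]
Final: pos=(-24.567,11.445), heading=135, 4 segment(s) drawn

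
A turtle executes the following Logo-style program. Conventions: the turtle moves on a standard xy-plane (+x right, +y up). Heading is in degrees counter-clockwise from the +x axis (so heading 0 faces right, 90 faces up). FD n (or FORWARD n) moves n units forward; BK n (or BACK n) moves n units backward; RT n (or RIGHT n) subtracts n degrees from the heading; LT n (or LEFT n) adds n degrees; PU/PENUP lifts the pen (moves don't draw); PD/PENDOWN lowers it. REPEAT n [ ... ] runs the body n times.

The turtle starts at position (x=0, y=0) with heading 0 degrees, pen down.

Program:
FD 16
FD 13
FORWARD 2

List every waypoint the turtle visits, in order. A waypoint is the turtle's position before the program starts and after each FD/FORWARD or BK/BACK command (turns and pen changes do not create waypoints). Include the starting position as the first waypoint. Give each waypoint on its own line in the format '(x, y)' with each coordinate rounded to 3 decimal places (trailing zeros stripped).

Answer: (0, 0)
(16, 0)
(29, 0)
(31, 0)

Derivation:
Executing turtle program step by step:
Start: pos=(0,0), heading=0, pen down
FD 16: (0,0) -> (16,0) [heading=0, draw]
FD 13: (16,0) -> (29,0) [heading=0, draw]
FD 2: (29,0) -> (31,0) [heading=0, draw]
Final: pos=(31,0), heading=0, 3 segment(s) drawn
Waypoints (4 total):
(0, 0)
(16, 0)
(29, 0)
(31, 0)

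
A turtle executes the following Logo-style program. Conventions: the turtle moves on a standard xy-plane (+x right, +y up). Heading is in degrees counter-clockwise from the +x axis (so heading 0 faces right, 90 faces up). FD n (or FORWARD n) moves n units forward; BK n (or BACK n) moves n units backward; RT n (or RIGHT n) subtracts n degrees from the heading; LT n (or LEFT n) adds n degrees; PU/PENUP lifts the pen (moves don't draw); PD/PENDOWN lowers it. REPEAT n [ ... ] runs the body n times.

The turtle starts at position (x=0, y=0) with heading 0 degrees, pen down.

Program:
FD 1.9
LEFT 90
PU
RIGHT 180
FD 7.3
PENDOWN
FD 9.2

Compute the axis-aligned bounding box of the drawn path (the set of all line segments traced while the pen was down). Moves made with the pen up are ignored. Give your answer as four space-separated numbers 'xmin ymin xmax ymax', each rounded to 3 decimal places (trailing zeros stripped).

Answer: 0 -16.5 1.9 0

Derivation:
Executing turtle program step by step:
Start: pos=(0,0), heading=0, pen down
FD 1.9: (0,0) -> (1.9,0) [heading=0, draw]
LT 90: heading 0 -> 90
PU: pen up
RT 180: heading 90 -> 270
FD 7.3: (1.9,0) -> (1.9,-7.3) [heading=270, move]
PD: pen down
FD 9.2: (1.9,-7.3) -> (1.9,-16.5) [heading=270, draw]
Final: pos=(1.9,-16.5), heading=270, 2 segment(s) drawn

Segment endpoints: x in {0, 1.9, 1.9, 1.9}, y in {-16.5, -7.3, 0}
xmin=0, ymin=-16.5, xmax=1.9, ymax=0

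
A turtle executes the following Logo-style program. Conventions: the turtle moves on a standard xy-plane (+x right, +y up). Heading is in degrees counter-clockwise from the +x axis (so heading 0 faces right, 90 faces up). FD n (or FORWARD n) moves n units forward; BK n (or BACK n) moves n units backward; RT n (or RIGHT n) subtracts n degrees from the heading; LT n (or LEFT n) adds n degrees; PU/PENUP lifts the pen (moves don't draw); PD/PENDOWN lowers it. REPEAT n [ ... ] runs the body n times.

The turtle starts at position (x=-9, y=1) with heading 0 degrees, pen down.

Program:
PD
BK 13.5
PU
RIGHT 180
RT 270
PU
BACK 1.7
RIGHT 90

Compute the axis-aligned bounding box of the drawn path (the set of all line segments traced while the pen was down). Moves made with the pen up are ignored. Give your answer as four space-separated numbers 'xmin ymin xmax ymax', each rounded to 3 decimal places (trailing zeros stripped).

Answer: -22.5 1 -9 1

Derivation:
Executing turtle program step by step:
Start: pos=(-9,1), heading=0, pen down
PD: pen down
BK 13.5: (-9,1) -> (-22.5,1) [heading=0, draw]
PU: pen up
RT 180: heading 0 -> 180
RT 270: heading 180 -> 270
PU: pen up
BK 1.7: (-22.5,1) -> (-22.5,2.7) [heading=270, move]
RT 90: heading 270 -> 180
Final: pos=(-22.5,2.7), heading=180, 1 segment(s) drawn

Segment endpoints: x in {-22.5, -9}, y in {1}
xmin=-22.5, ymin=1, xmax=-9, ymax=1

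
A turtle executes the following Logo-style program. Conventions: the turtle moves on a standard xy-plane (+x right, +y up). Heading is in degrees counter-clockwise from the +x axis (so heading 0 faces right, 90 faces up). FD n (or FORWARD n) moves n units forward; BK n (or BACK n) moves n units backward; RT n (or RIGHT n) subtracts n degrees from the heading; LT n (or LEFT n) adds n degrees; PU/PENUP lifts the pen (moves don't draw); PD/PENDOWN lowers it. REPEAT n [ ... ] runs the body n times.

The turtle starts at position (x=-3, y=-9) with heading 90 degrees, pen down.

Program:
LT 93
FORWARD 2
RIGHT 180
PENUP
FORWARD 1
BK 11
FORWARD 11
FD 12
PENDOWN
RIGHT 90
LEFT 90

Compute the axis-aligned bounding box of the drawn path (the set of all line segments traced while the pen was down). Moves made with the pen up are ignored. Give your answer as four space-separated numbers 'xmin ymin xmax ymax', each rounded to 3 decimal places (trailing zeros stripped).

Answer: -4.997 -9.105 -3 -9

Derivation:
Executing turtle program step by step:
Start: pos=(-3,-9), heading=90, pen down
LT 93: heading 90 -> 183
FD 2: (-3,-9) -> (-4.997,-9.105) [heading=183, draw]
RT 180: heading 183 -> 3
PU: pen up
FD 1: (-4.997,-9.105) -> (-3.999,-9.052) [heading=3, move]
BK 11: (-3.999,-9.052) -> (-14.984,-9.628) [heading=3, move]
FD 11: (-14.984,-9.628) -> (-3.999,-9.052) [heading=3, move]
FD 12: (-3.999,-9.052) -> (7.985,-8.424) [heading=3, move]
PD: pen down
RT 90: heading 3 -> 273
LT 90: heading 273 -> 3
Final: pos=(7.985,-8.424), heading=3, 1 segment(s) drawn

Segment endpoints: x in {-4.997, -3}, y in {-9.105, -9}
xmin=-4.997, ymin=-9.105, xmax=-3, ymax=-9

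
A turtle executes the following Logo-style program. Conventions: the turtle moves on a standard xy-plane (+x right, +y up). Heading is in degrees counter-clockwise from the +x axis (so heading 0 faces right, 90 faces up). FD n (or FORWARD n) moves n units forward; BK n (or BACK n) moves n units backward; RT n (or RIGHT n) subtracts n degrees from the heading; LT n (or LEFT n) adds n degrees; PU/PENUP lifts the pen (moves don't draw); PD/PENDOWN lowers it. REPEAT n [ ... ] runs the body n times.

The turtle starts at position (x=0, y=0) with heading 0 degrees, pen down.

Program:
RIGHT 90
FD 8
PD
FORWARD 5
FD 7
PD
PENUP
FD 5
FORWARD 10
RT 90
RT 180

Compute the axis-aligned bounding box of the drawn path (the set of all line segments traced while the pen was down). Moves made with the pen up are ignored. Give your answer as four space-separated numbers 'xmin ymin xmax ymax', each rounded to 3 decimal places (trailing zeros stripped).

Executing turtle program step by step:
Start: pos=(0,0), heading=0, pen down
RT 90: heading 0 -> 270
FD 8: (0,0) -> (0,-8) [heading=270, draw]
PD: pen down
FD 5: (0,-8) -> (0,-13) [heading=270, draw]
FD 7: (0,-13) -> (0,-20) [heading=270, draw]
PD: pen down
PU: pen up
FD 5: (0,-20) -> (0,-25) [heading=270, move]
FD 10: (0,-25) -> (0,-35) [heading=270, move]
RT 90: heading 270 -> 180
RT 180: heading 180 -> 0
Final: pos=(0,-35), heading=0, 3 segment(s) drawn

Segment endpoints: x in {0, 0, 0, 0}, y in {-20, -13, -8, 0}
xmin=0, ymin=-20, xmax=0, ymax=0

Answer: 0 -20 0 0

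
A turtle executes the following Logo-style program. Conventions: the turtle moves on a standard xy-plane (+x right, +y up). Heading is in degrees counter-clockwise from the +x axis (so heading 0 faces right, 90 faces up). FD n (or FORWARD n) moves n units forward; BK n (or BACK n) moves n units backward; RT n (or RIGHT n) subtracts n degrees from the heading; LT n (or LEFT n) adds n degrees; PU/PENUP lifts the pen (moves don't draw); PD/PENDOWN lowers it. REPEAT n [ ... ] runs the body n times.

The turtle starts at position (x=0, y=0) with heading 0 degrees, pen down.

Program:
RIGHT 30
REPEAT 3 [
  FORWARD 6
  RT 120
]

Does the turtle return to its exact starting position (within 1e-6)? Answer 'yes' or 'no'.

Answer: yes

Derivation:
Executing turtle program step by step:
Start: pos=(0,0), heading=0, pen down
RT 30: heading 0 -> 330
REPEAT 3 [
  -- iteration 1/3 --
  FD 6: (0,0) -> (5.196,-3) [heading=330, draw]
  RT 120: heading 330 -> 210
  -- iteration 2/3 --
  FD 6: (5.196,-3) -> (0,-6) [heading=210, draw]
  RT 120: heading 210 -> 90
  -- iteration 3/3 --
  FD 6: (0,-6) -> (0,0) [heading=90, draw]
  RT 120: heading 90 -> 330
]
Final: pos=(0,0), heading=330, 3 segment(s) drawn

Start position: (0, 0)
Final position: (0, 0)
Distance = 0; < 1e-6 -> CLOSED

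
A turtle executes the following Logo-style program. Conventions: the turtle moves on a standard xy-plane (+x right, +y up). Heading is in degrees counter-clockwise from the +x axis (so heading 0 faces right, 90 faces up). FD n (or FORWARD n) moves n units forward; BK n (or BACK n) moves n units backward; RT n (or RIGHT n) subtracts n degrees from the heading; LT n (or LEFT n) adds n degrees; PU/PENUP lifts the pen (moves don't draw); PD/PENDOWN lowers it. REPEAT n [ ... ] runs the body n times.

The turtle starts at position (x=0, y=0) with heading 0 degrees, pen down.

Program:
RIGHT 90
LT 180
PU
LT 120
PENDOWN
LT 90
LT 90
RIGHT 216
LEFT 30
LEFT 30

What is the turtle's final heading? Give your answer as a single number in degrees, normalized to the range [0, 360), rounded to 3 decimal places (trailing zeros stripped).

Answer: 234

Derivation:
Executing turtle program step by step:
Start: pos=(0,0), heading=0, pen down
RT 90: heading 0 -> 270
LT 180: heading 270 -> 90
PU: pen up
LT 120: heading 90 -> 210
PD: pen down
LT 90: heading 210 -> 300
LT 90: heading 300 -> 30
RT 216: heading 30 -> 174
LT 30: heading 174 -> 204
LT 30: heading 204 -> 234
Final: pos=(0,0), heading=234, 0 segment(s) drawn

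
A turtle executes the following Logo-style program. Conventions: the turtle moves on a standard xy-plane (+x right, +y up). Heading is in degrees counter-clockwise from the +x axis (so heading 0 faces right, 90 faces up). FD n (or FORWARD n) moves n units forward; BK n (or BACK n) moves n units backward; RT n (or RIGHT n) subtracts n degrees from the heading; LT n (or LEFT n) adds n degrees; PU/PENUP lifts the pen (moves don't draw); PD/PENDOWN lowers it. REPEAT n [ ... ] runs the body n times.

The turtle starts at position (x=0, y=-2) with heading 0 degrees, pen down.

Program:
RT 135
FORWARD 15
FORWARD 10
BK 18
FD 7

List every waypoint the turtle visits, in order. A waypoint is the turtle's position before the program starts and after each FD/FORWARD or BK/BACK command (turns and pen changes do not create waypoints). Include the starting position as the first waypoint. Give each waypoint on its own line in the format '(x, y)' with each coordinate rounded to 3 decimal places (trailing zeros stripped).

Answer: (0, -2)
(-10.607, -12.607)
(-17.678, -19.678)
(-4.95, -6.95)
(-9.899, -11.899)

Derivation:
Executing turtle program step by step:
Start: pos=(0,-2), heading=0, pen down
RT 135: heading 0 -> 225
FD 15: (0,-2) -> (-10.607,-12.607) [heading=225, draw]
FD 10: (-10.607,-12.607) -> (-17.678,-19.678) [heading=225, draw]
BK 18: (-17.678,-19.678) -> (-4.95,-6.95) [heading=225, draw]
FD 7: (-4.95,-6.95) -> (-9.899,-11.899) [heading=225, draw]
Final: pos=(-9.899,-11.899), heading=225, 4 segment(s) drawn
Waypoints (5 total):
(0, -2)
(-10.607, -12.607)
(-17.678, -19.678)
(-4.95, -6.95)
(-9.899, -11.899)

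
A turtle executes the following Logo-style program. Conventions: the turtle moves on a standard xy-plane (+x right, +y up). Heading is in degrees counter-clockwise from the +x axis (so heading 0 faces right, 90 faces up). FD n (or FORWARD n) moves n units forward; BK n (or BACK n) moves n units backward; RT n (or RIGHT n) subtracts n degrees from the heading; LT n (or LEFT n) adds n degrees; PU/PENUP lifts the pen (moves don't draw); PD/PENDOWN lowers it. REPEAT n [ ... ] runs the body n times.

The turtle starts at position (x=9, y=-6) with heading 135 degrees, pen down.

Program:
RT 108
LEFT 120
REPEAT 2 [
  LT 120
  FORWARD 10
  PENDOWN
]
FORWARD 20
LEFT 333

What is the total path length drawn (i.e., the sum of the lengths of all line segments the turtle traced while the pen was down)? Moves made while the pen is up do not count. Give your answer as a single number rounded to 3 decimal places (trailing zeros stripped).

Executing turtle program step by step:
Start: pos=(9,-6), heading=135, pen down
RT 108: heading 135 -> 27
LT 120: heading 27 -> 147
REPEAT 2 [
  -- iteration 1/2 --
  LT 120: heading 147 -> 267
  FD 10: (9,-6) -> (8.477,-15.986) [heading=267, draw]
  PD: pen down
  -- iteration 2/2 --
  LT 120: heading 267 -> 27
  FD 10: (8.477,-15.986) -> (17.387,-11.446) [heading=27, draw]
  PD: pen down
]
FD 20: (17.387,-11.446) -> (35.207,-2.367) [heading=27, draw]
LT 333: heading 27 -> 0
Final: pos=(35.207,-2.367), heading=0, 3 segment(s) drawn

Segment lengths:
  seg 1: (9,-6) -> (8.477,-15.986), length = 10
  seg 2: (8.477,-15.986) -> (17.387,-11.446), length = 10
  seg 3: (17.387,-11.446) -> (35.207,-2.367), length = 20
Total = 40

Answer: 40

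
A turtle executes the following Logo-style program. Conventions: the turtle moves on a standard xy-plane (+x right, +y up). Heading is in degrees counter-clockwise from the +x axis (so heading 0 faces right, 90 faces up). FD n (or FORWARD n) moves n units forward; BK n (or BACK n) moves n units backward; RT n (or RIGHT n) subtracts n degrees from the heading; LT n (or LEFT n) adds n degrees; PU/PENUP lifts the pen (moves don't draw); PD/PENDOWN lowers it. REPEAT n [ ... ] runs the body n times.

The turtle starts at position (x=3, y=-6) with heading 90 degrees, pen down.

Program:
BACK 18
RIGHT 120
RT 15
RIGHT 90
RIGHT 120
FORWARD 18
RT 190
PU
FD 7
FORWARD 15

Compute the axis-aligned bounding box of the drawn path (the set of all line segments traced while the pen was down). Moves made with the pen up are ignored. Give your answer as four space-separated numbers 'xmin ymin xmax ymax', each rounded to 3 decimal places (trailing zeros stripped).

Executing turtle program step by step:
Start: pos=(3,-6), heading=90, pen down
BK 18: (3,-6) -> (3,-24) [heading=90, draw]
RT 120: heading 90 -> 330
RT 15: heading 330 -> 315
RT 90: heading 315 -> 225
RT 120: heading 225 -> 105
FD 18: (3,-24) -> (-1.659,-6.613) [heading=105, draw]
RT 190: heading 105 -> 275
PU: pen up
FD 7: (-1.659,-6.613) -> (-1.049,-13.587) [heading=275, move]
FD 15: (-1.049,-13.587) -> (0.259,-28.53) [heading=275, move]
Final: pos=(0.259,-28.53), heading=275, 2 segment(s) drawn

Segment endpoints: x in {-1.659, 3, 3}, y in {-24, -6.613, -6}
xmin=-1.659, ymin=-24, xmax=3, ymax=-6

Answer: -1.659 -24 3 -6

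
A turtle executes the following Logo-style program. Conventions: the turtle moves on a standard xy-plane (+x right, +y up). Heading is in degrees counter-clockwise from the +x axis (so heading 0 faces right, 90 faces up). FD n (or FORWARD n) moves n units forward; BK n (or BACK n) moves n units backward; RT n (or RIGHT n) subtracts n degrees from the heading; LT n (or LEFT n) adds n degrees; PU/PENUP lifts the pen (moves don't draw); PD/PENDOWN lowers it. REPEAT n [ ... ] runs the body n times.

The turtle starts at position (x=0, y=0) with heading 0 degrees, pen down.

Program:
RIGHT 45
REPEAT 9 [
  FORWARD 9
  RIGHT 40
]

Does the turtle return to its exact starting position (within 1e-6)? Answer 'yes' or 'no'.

Executing turtle program step by step:
Start: pos=(0,0), heading=0, pen down
RT 45: heading 0 -> 315
REPEAT 9 [
  -- iteration 1/9 --
  FD 9: (0,0) -> (6.364,-6.364) [heading=315, draw]
  RT 40: heading 315 -> 275
  -- iteration 2/9 --
  FD 9: (6.364,-6.364) -> (7.148,-15.33) [heading=275, draw]
  RT 40: heading 275 -> 235
  -- iteration 3/9 --
  FD 9: (7.148,-15.33) -> (1.986,-22.702) [heading=235, draw]
  RT 40: heading 235 -> 195
  -- iteration 4/9 --
  FD 9: (1.986,-22.702) -> (-6.707,-25.031) [heading=195, draw]
  RT 40: heading 195 -> 155
  -- iteration 5/9 --
  FD 9: (-6.707,-25.031) -> (-14.864,-21.228) [heading=155, draw]
  RT 40: heading 155 -> 115
  -- iteration 6/9 --
  FD 9: (-14.864,-21.228) -> (-18.667,-13.071) [heading=115, draw]
  RT 40: heading 115 -> 75
  -- iteration 7/9 --
  FD 9: (-18.667,-13.071) -> (-16.338,-4.378) [heading=75, draw]
  RT 40: heading 75 -> 35
  -- iteration 8/9 --
  FD 9: (-16.338,-4.378) -> (-8.966,0.784) [heading=35, draw]
  RT 40: heading 35 -> 355
  -- iteration 9/9 --
  FD 9: (-8.966,0.784) -> (0,0) [heading=355, draw]
  RT 40: heading 355 -> 315
]
Final: pos=(0,0), heading=315, 9 segment(s) drawn

Start position: (0, 0)
Final position: (0, 0)
Distance = 0; < 1e-6 -> CLOSED

Answer: yes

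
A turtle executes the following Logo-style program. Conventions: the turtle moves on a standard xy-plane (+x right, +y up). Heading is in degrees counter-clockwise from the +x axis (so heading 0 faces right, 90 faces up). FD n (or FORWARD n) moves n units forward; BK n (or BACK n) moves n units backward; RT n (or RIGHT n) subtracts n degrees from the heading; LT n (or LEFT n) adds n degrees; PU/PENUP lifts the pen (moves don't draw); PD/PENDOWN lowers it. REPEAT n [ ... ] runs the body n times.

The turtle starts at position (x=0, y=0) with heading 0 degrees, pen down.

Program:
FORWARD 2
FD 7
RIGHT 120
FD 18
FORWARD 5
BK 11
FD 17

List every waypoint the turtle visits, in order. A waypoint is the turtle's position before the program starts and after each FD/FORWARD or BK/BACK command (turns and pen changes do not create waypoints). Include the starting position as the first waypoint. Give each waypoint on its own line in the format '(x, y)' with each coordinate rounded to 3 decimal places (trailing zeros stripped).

Answer: (0, 0)
(2, 0)
(9, 0)
(0, -15.588)
(-2.5, -19.919)
(3, -10.392)
(-5.5, -25.115)

Derivation:
Executing turtle program step by step:
Start: pos=(0,0), heading=0, pen down
FD 2: (0,0) -> (2,0) [heading=0, draw]
FD 7: (2,0) -> (9,0) [heading=0, draw]
RT 120: heading 0 -> 240
FD 18: (9,0) -> (0,-15.588) [heading=240, draw]
FD 5: (0,-15.588) -> (-2.5,-19.919) [heading=240, draw]
BK 11: (-2.5,-19.919) -> (3,-10.392) [heading=240, draw]
FD 17: (3,-10.392) -> (-5.5,-25.115) [heading=240, draw]
Final: pos=(-5.5,-25.115), heading=240, 6 segment(s) drawn
Waypoints (7 total):
(0, 0)
(2, 0)
(9, 0)
(0, -15.588)
(-2.5, -19.919)
(3, -10.392)
(-5.5, -25.115)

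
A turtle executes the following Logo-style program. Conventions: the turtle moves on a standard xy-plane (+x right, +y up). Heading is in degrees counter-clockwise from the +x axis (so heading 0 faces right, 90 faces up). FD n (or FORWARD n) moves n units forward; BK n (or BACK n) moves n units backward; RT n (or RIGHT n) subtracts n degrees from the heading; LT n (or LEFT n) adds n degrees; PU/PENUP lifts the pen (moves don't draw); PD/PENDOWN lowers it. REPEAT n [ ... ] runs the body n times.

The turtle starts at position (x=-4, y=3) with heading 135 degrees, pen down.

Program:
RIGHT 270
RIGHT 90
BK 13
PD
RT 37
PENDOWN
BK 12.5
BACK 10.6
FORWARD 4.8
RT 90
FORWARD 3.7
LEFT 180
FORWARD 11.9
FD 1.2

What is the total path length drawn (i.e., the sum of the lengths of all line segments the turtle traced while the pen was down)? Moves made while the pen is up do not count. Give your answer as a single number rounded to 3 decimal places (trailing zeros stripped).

Answer: 57.7

Derivation:
Executing turtle program step by step:
Start: pos=(-4,3), heading=135, pen down
RT 270: heading 135 -> 225
RT 90: heading 225 -> 135
BK 13: (-4,3) -> (5.192,-6.192) [heading=135, draw]
PD: pen down
RT 37: heading 135 -> 98
PD: pen down
BK 12.5: (5.192,-6.192) -> (6.932,-18.571) [heading=98, draw]
BK 10.6: (6.932,-18.571) -> (8.407,-29.068) [heading=98, draw]
FD 4.8: (8.407,-29.068) -> (7.739,-24.314) [heading=98, draw]
RT 90: heading 98 -> 8
FD 3.7: (7.739,-24.314) -> (11.403,-23.799) [heading=8, draw]
LT 180: heading 8 -> 188
FD 11.9: (11.403,-23.799) -> (-0.381,-25.456) [heading=188, draw]
FD 1.2: (-0.381,-25.456) -> (-1.569,-25.623) [heading=188, draw]
Final: pos=(-1.569,-25.623), heading=188, 7 segment(s) drawn

Segment lengths:
  seg 1: (-4,3) -> (5.192,-6.192), length = 13
  seg 2: (5.192,-6.192) -> (6.932,-18.571), length = 12.5
  seg 3: (6.932,-18.571) -> (8.407,-29.068), length = 10.6
  seg 4: (8.407,-29.068) -> (7.739,-24.314), length = 4.8
  seg 5: (7.739,-24.314) -> (11.403,-23.799), length = 3.7
  seg 6: (11.403,-23.799) -> (-0.381,-25.456), length = 11.9
  seg 7: (-0.381,-25.456) -> (-1.569,-25.623), length = 1.2
Total = 57.7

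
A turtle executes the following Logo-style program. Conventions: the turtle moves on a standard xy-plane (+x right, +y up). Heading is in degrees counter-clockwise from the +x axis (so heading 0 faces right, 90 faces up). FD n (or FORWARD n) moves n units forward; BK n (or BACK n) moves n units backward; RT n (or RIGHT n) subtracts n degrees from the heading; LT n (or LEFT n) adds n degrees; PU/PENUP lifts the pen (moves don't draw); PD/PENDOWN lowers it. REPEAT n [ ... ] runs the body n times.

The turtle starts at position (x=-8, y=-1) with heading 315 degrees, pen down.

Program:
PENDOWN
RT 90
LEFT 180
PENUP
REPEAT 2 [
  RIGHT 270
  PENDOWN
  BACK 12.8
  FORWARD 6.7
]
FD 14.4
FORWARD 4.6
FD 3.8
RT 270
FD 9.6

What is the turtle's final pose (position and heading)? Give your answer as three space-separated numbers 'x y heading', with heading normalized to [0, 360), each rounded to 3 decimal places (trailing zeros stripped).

Answer: -8.707 -23.91 315

Derivation:
Executing turtle program step by step:
Start: pos=(-8,-1), heading=315, pen down
PD: pen down
RT 90: heading 315 -> 225
LT 180: heading 225 -> 45
PU: pen up
REPEAT 2 [
  -- iteration 1/2 --
  RT 270: heading 45 -> 135
  PD: pen down
  BK 12.8: (-8,-1) -> (1.051,-10.051) [heading=135, draw]
  FD 6.7: (1.051,-10.051) -> (-3.687,-5.313) [heading=135, draw]
  -- iteration 2/2 --
  RT 270: heading 135 -> 225
  PD: pen down
  BK 12.8: (-3.687,-5.313) -> (5.364,3.738) [heading=225, draw]
  FD 6.7: (5.364,3.738) -> (0.627,-1) [heading=225, draw]
]
FD 14.4: (0.627,-1) -> (-9.556,-11.182) [heading=225, draw]
FD 4.6: (-9.556,-11.182) -> (-12.808,-14.435) [heading=225, draw]
FD 3.8: (-12.808,-14.435) -> (-15.495,-17.122) [heading=225, draw]
RT 270: heading 225 -> 315
FD 9.6: (-15.495,-17.122) -> (-8.707,-23.91) [heading=315, draw]
Final: pos=(-8.707,-23.91), heading=315, 8 segment(s) drawn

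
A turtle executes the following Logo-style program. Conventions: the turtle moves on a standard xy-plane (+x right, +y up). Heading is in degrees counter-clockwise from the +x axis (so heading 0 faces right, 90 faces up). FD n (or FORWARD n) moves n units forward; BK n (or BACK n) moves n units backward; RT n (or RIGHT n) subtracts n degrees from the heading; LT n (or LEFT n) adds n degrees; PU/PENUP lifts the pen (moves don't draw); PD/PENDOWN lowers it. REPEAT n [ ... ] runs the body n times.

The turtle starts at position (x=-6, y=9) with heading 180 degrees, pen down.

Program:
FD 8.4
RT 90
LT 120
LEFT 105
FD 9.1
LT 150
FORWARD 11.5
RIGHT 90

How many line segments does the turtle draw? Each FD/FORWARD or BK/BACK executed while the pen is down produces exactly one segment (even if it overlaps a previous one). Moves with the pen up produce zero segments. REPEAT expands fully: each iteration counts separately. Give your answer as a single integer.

Executing turtle program step by step:
Start: pos=(-6,9), heading=180, pen down
FD 8.4: (-6,9) -> (-14.4,9) [heading=180, draw]
RT 90: heading 180 -> 90
LT 120: heading 90 -> 210
LT 105: heading 210 -> 315
FD 9.1: (-14.4,9) -> (-7.965,2.565) [heading=315, draw]
LT 150: heading 315 -> 105
FD 11.5: (-7.965,2.565) -> (-10.942,13.673) [heading=105, draw]
RT 90: heading 105 -> 15
Final: pos=(-10.942,13.673), heading=15, 3 segment(s) drawn
Segments drawn: 3

Answer: 3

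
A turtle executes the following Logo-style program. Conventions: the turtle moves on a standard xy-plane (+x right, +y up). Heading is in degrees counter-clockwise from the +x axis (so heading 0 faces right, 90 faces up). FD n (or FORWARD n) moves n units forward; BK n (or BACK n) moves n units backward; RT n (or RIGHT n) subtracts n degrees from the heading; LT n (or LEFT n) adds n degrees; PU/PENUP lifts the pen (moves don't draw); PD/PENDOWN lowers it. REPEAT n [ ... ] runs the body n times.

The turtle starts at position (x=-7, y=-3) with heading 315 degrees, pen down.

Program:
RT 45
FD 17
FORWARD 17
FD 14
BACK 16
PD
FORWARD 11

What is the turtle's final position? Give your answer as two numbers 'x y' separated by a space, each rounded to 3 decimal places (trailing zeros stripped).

Executing turtle program step by step:
Start: pos=(-7,-3), heading=315, pen down
RT 45: heading 315 -> 270
FD 17: (-7,-3) -> (-7,-20) [heading=270, draw]
FD 17: (-7,-20) -> (-7,-37) [heading=270, draw]
FD 14: (-7,-37) -> (-7,-51) [heading=270, draw]
BK 16: (-7,-51) -> (-7,-35) [heading=270, draw]
PD: pen down
FD 11: (-7,-35) -> (-7,-46) [heading=270, draw]
Final: pos=(-7,-46), heading=270, 5 segment(s) drawn

Answer: -7 -46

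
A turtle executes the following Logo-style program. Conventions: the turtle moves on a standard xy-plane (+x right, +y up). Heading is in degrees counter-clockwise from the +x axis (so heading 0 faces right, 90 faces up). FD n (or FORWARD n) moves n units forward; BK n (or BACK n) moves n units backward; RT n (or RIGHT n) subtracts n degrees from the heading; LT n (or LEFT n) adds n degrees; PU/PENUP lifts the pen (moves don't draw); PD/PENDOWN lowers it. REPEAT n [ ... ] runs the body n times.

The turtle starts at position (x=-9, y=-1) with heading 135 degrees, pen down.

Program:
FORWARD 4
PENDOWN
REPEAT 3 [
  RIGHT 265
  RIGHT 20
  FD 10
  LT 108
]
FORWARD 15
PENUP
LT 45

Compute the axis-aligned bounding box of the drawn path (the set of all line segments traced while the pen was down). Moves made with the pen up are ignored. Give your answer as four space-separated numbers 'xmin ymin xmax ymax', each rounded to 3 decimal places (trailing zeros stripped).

Executing turtle program step by step:
Start: pos=(-9,-1), heading=135, pen down
FD 4: (-9,-1) -> (-11.828,1.828) [heading=135, draw]
PD: pen down
REPEAT 3 [
  -- iteration 1/3 --
  RT 265: heading 135 -> 230
  RT 20: heading 230 -> 210
  FD 10: (-11.828,1.828) -> (-20.489,-3.172) [heading=210, draw]
  LT 108: heading 210 -> 318
  -- iteration 2/3 --
  RT 265: heading 318 -> 53
  RT 20: heading 53 -> 33
  FD 10: (-20.489,-3.172) -> (-12.102,2.275) [heading=33, draw]
  LT 108: heading 33 -> 141
  -- iteration 3/3 --
  RT 265: heading 141 -> 236
  RT 20: heading 236 -> 216
  FD 10: (-12.102,2.275) -> (-20.192,-3.603) [heading=216, draw]
  LT 108: heading 216 -> 324
]
FD 15: (-20.192,-3.603) -> (-8.057,-12.42) [heading=324, draw]
PU: pen up
LT 45: heading 324 -> 9
Final: pos=(-8.057,-12.42), heading=9, 5 segment(s) drawn

Segment endpoints: x in {-20.489, -20.192, -12.102, -11.828, -9, -8.057}, y in {-12.42, -3.603, -3.172, -1, 1.828, 2.275}
xmin=-20.489, ymin=-12.42, xmax=-8.057, ymax=2.275

Answer: -20.489 -12.42 -8.057 2.275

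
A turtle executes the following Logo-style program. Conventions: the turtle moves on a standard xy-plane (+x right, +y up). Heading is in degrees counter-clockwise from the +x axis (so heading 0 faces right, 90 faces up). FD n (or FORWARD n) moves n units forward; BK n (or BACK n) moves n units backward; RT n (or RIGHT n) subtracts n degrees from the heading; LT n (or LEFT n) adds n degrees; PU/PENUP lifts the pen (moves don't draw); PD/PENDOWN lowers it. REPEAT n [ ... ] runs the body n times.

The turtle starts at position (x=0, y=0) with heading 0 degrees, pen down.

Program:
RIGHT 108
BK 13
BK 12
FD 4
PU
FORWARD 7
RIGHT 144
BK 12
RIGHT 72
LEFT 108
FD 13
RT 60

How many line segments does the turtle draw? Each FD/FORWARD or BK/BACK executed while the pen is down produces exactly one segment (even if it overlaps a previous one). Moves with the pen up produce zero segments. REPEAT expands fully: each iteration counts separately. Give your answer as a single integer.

Answer: 3

Derivation:
Executing turtle program step by step:
Start: pos=(0,0), heading=0, pen down
RT 108: heading 0 -> 252
BK 13: (0,0) -> (4.017,12.364) [heading=252, draw]
BK 12: (4.017,12.364) -> (7.725,23.776) [heading=252, draw]
FD 4: (7.725,23.776) -> (6.489,19.972) [heading=252, draw]
PU: pen up
FD 7: (6.489,19.972) -> (4.326,13.315) [heading=252, move]
RT 144: heading 252 -> 108
BK 12: (4.326,13.315) -> (8.034,1.902) [heading=108, move]
RT 72: heading 108 -> 36
LT 108: heading 36 -> 144
FD 13: (8.034,1.902) -> (-2.483,9.543) [heading=144, move]
RT 60: heading 144 -> 84
Final: pos=(-2.483,9.543), heading=84, 3 segment(s) drawn
Segments drawn: 3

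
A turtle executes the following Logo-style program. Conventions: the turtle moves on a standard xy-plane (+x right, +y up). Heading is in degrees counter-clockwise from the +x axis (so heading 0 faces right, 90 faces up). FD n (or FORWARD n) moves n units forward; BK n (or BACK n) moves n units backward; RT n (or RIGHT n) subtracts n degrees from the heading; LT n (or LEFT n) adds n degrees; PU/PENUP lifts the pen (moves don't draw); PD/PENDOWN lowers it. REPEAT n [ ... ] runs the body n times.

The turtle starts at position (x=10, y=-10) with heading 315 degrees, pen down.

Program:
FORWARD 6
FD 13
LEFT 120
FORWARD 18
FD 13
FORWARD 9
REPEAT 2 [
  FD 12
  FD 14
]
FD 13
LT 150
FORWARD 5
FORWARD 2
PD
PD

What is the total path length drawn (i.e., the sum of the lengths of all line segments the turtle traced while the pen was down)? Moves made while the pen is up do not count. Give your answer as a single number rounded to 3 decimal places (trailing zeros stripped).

Executing turtle program step by step:
Start: pos=(10,-10), heading=315, pen down
FD 6: (10,-10) -> (14.243,-14.243) [heading=315, draw]
FD 13: (14.243,-14.243) -> (23.435,-23.435) [heading=315, draw]
LT 120: heading 315 -> 75
FD 18: (23.435,-23.435) -> (28.094,-6.048) [heading=75, draw]
FD 13: (28.094,-6.048) -> (31.458,6.509) [heading=75, draw]
FD 9: (31.458,6.509) -> (33.788,15.202) [heading=75, draw]
REPEAT 2 [
  -- iteration 1/2 --
  FD 12: (33.788,15.202) -> (36.894,26.793) [heading=75, draw]
  FD 14: (36.894,26.793) -> (40.517,40.316) [heading=75, draw]
  -- iteration 2/2 --
  FD 12: (40.517,40.316) -> (43.623,51.907) [heading=75, draw]
  FD 14: (43.623,51.907) -> (47.246,65.43) [heading=75, draw]
]
FD 13: (47.246,65.43) -> (50.611,77.987) [heading=75, draw]
LT 150: heading 75 -> 225
FD 5: (50.611,77.987) -> (47.075,74.452) [heading=225, draw]
FD 2: (47.075,74.452) -> (45.661,73.037) [heading=225, draw]
PD: pen down
PD: pen down
Final: pos=(45.661,73.037), heading=225, 12 segment(s) drawn

Segment lengths:
  seg 1: (10,-10) -> (14.243,-14.243), length = 6
  seg 2: (14.243,-14.243) -> (23.435,-23.435), length = 13
  seg 3: (23.435,-23.435) -> (28.094,-6.048), length = 18
  seg 4: (28.094,-6.048) -> (31.458,6.509), length = 13
  seg 5: (31.458,6.509) -> (33.788,15.202), length = 9
  seg 6: (33.788,15.202) -> (36.894,26.793), length = 12
  seg 7: (36.894,26.793) -> (40.517,40.316), length = 14
  seg 8: (40.517,40.316) -> (43.623,51.907), length = 12
  seg 9: (43.623,51.907) -> (47.246,65.43), length = 14
  seg 10: (47.246,65.43) -> (50.611,77.987), length = 13
  seg 11: (50.611,77.987) -> (47.075,74.452), length = 5
  seg 12: (47.075,74.452) -> (45.661,73.037), length = 2
Total = 131

Answer: 131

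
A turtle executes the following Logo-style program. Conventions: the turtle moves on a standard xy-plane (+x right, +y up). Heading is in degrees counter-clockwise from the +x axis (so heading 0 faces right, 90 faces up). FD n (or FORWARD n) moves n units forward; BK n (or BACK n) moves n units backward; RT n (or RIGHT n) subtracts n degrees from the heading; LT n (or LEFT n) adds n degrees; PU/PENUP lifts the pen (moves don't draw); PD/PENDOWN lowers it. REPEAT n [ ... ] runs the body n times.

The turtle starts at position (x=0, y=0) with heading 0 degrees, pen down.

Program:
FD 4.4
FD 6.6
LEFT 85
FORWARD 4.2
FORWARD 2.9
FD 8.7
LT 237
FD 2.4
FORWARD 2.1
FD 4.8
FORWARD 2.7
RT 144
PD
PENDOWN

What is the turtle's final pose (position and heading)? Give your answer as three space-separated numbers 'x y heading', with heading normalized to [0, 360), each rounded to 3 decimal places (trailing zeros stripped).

Answer: 21.833 8.352 178

Derivation:
Executing turtle program step by step:
Start: pos=(0,0), heading=0, pen down
FD 4.4: (0,0) -> (4.4,0) [heading=0, draw]
FD 6.6: (4.4,0) -> (11,0) [heading=0, draw]
LT 85: heading 0 -> 85
FD 4.2: (11,0) -> (11.366,4.184) [heading=85, draw]
FD 2.9: (11.366,4.184) -> (11.619,7.073) [heading=85, draw]
FD 8.7: (11.619,7.073) -> (12.377,15.74) [heading=85, draw]
LT 237: heading 85 -> 322
FD 2.4: (12.377,15.74) -> (14.268,14.262) [heading=322, draw]
FD 2.1: (14.268,14.262) -> (15.923,12.969) [heading=322, draw]
FD 4.8: (15.923,12.969) -> (19.706,10.014) [heading=322, draw]
FD 2.7: (19.706,10.014) -> (21.833,8.352) [heading=322, draw]
RT 144: heading 322 -> 178
PD: pen down
PD: pen down
Final: pos=(21.833,8.352), heading=178, 9 segment(s) drawn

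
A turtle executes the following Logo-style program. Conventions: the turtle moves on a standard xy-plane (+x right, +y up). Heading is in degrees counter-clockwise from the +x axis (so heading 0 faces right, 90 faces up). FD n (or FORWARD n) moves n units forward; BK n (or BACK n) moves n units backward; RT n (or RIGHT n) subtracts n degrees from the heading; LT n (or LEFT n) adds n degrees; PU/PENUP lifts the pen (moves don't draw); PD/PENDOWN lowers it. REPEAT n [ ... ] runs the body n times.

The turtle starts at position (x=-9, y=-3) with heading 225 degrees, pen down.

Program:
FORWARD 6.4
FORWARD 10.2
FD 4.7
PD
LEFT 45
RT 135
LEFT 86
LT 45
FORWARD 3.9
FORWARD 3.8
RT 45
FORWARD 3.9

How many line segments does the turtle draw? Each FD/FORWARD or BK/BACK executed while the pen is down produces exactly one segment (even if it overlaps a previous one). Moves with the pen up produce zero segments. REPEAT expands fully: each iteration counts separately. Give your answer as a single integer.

Executing turtle program step by step:
Start: pos=(-9,-3), heading=225, pen down
FD 6.4: (-9,-3) -> (-13.525,-7.525) [heading=225, draw]
FD 10.2: (-13.525,-7.525) -> (-20.738,-14.738) [heading=225, draw]
FD 4.7: (-20.738,-14.738) -> (-24.061,-18.061) [heading=225, draw]
PD: pen down
LT 45: heading 225 -> 270
RT 135: heading 270 -> 135
LT 86: heading 135 -> 221
LT 45: heading 221 -> 266
FD 3.9: (-24.061,-18.061) -> (-24.333,-21.952) [heading=266, draw]
FD 3.8: (-24.333,-21.952) -> (-24.598,-25.743) [heading=266, draw]
RT 45: heading 266 -> 221
FD 3.9: (-24.598,-25.743) -> (-27.542,-28.301) [heading=221, draw]
Final: pos=(-27.542,-28.301), heading=221, 6 segment(s) drawn
Segments drawn: 6

Answer: 6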